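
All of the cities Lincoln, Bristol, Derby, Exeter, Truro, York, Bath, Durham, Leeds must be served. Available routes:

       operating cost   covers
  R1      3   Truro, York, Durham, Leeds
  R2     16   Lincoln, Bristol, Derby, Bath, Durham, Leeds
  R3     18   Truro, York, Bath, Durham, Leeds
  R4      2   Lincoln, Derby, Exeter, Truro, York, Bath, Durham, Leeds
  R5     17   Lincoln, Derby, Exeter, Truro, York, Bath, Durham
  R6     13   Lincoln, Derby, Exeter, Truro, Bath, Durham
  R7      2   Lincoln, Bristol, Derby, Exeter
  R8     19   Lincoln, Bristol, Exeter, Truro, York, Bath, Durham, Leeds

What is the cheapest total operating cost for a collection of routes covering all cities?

R4, R7 cover every city at operating cost 2 + 2 = 4.
Any cover uses at least 2 routes; among all covering selections none totals below 4.

4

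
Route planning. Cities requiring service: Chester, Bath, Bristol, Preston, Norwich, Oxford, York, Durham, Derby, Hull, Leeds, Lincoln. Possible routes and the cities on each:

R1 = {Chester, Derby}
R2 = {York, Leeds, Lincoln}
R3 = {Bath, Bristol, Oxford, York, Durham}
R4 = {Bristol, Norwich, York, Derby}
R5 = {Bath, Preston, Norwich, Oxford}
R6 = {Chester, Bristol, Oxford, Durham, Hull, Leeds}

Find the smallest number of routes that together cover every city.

4

R1, R2, R5, R6 together cover {Chester, Bath, Bristol, Preston, Norwich, Oxford, York, Durham, Derby, Hull, Leeds, Lincoln} — every city.
No 3 of the 6 routes cover everything (all 20 triples fall short), so 4 is minimum.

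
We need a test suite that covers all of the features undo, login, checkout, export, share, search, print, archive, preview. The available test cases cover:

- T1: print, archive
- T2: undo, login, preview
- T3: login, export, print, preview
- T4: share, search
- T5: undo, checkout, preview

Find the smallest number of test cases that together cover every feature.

T1, T3, T4, T5 together cover {undo, login, checkout, export, share, search, print, archive, preview} — every feature.
No 3 of the 5 test cases cover everything (all 10 triples fall short), so 4 is minimum.

4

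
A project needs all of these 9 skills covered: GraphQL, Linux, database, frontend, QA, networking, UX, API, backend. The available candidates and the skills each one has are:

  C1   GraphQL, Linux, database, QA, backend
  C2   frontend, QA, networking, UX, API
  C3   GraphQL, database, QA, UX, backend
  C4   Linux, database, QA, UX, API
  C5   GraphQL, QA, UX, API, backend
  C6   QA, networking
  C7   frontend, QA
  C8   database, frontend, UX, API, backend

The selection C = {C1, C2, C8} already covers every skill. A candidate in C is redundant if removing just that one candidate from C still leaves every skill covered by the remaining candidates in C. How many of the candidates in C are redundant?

Drop C1: GraphQL, Linux uncovered — not redundant.
Drop C2: networking uncovered — not redundant.
Drop C8: the rest still cover every skill — redundant.
1 redundant: C8.

1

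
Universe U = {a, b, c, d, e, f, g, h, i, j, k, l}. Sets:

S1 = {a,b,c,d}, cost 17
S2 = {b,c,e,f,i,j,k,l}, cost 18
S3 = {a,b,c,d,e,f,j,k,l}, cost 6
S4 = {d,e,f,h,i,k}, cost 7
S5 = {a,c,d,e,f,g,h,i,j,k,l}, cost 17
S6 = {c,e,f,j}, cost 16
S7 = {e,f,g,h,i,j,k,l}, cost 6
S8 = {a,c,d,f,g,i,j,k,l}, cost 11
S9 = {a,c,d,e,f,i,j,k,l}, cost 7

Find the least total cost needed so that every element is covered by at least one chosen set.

12

S3, S7 cover every element at cost 6 + 6 = 12.
Any cover uses at least 2 sets; among all covering selections none totals below 12.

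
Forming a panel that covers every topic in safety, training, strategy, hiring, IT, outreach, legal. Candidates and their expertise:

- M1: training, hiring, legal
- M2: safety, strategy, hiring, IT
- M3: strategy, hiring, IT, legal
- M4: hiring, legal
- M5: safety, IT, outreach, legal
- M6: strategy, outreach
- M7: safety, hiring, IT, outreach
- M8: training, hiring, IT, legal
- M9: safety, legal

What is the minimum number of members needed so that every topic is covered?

3

M1, M2, M5 together cover {safety, training, strategy, hiring, IT, outreach, legal} — every topic.
No 2 of the 9 members cover everything (all 36 pairs fall short), so 3 is minimum.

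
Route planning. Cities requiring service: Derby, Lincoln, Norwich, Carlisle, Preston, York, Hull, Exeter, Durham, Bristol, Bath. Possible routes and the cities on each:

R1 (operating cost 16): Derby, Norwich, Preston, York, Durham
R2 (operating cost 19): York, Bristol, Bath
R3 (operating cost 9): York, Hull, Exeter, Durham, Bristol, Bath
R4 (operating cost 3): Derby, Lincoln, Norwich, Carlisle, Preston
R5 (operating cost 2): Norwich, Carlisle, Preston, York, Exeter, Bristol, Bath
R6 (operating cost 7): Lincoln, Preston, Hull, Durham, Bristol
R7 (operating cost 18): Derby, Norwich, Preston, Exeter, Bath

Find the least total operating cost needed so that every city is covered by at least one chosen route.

R3, R4 cover every city at operating cost 9 + 3 = 12.
Any cover uses at least 2 routes; among all covering selections none totals below 12.

12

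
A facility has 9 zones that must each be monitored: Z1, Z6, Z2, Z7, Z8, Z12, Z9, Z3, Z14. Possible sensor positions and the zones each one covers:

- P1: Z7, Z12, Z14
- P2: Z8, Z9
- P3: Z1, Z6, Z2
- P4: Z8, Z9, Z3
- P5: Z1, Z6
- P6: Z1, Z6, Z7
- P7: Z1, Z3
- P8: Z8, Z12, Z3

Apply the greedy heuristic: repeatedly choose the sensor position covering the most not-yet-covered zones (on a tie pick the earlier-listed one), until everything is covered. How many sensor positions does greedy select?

3

Pick 1: P1 covers 3 new zones (Z7, Z12, Z14).
Pick 2: P3 covers 3 new zones (Z1, Z6, Z2).
Pick 3: P4 covers 3 new zones (Z8, Z9, Z3).
Greedy uses 3 sensor positions.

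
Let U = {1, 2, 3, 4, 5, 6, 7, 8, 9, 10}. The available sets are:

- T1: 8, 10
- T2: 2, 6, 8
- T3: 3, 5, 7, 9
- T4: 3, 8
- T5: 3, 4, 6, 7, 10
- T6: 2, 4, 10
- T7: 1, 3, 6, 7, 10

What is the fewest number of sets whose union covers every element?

4

T1, T3, T6, T7 together cover {1, 2, 3, 4, 5, 6, 7, 8, 9, 10} — every element.
No 3 of the 7 sets cover everything (all 35 triples fall short), so 4 is minimum.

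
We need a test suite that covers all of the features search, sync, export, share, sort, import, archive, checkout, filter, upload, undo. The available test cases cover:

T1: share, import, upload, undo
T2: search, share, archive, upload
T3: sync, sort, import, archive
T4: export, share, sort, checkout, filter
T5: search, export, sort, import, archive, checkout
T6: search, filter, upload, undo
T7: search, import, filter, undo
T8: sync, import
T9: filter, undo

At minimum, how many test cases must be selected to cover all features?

3

T3, T4, T6 together cover {search, sync, export, share, sort, import, archive, checkout, filter, upload, undo} — every feature.
No 2 of the 9 test cases cover everything (all 36 pairs fall short), so 3 is minimum.
Greedy (largest uncovered first) would take T5, T1, T3, T4 — 4 test cases — but 3 suffice.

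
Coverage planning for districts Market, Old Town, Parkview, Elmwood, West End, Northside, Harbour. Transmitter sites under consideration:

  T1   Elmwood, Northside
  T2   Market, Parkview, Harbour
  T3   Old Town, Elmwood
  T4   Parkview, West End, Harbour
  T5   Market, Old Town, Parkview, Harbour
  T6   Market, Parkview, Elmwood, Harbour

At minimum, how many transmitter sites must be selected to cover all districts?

T1, T4, T5 together cover {Market, Old Town, Parkview, Elmwood, West End, Northside, Harbour} — every district.
No 2 of the 6 transmitter sites cover everything (all 15 pairs fall short), so 3 is minimum.

3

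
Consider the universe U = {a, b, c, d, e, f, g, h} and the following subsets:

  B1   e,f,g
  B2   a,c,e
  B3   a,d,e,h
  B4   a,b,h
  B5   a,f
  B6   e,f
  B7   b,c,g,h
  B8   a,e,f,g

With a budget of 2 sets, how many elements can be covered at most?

Choosing B3, B7 covers {a, b, c, d, e, g, h} — 7 elements.
No choice of 2 sets does better; here f is left uncovered.

7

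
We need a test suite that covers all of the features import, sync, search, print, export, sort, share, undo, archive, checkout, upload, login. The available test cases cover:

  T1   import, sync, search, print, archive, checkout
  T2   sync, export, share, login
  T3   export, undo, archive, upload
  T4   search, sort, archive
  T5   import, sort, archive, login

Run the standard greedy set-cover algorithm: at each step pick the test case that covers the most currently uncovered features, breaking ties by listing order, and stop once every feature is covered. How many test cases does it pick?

Pick 1: T1 covers 6 new features (import, sync, search, print, archive, checkout).
Pick 2: T2 covers 3 new features (export, share, login).
Pick 3: T3 covers 2 new features (undo, upload).
Pick 4: T4 covers 1 new features (sort).
Greedy uses 4 test cases.

4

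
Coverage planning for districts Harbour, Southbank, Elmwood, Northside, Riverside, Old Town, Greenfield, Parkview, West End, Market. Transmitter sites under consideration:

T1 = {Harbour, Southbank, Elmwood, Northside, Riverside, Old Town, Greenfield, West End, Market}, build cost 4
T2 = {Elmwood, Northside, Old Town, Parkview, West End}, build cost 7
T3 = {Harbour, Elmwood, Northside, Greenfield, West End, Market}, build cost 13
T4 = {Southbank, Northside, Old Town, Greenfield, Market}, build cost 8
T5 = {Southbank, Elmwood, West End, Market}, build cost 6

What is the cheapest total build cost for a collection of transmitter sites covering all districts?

11

T1, T2 cover every district at build cost 4 + 7 = 11.
Any cover uses at least 2 transmitter sites; among all covering selections none totals below 11.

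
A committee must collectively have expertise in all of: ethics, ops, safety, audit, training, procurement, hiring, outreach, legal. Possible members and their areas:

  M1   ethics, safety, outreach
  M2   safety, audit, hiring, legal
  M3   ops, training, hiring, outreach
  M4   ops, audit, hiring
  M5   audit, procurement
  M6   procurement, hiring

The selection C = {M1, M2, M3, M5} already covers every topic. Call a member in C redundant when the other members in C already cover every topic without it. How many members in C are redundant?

0

Drop M1: ethics uncovered — not redundant.
Drop M2: legal uncovered — not redundant.
Drop M3: ops, training uncovered — not redundant.
Drop M5: procurement uncovered — not redundant.
None of the members in C is redundant.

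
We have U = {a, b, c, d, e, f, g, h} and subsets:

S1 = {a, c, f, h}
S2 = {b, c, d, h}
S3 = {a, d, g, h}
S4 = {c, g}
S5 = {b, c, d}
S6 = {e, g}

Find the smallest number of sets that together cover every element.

3

S1, S2, S6 together cover {a, b, c, d, e, f, g, h} — every element.
No 2 of the 6 sets cover everything (all 15 pairs fall short), so 3 is minimum.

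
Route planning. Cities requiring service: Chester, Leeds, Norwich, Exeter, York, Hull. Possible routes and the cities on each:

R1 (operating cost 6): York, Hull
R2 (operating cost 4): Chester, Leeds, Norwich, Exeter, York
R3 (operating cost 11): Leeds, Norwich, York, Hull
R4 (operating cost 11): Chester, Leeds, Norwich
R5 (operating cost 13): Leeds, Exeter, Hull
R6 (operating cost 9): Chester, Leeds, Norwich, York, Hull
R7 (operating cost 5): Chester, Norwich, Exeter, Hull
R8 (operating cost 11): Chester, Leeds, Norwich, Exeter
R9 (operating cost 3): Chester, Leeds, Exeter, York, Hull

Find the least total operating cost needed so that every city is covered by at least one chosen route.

R2, R9 cover every city at operating cost 4 + 3 = 7.
Any cover uses at least 2 routes; among all covering selections none totals below 7.

7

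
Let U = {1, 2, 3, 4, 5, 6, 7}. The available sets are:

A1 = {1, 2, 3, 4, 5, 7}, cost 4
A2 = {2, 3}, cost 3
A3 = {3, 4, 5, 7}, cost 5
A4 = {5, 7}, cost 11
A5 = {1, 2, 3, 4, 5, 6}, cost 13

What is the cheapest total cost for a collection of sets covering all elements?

17

A1, A5 cover every element at cost 4 + 13 = 17.
Any cover uses at least 2 sets; among all covering selections none totals below 17.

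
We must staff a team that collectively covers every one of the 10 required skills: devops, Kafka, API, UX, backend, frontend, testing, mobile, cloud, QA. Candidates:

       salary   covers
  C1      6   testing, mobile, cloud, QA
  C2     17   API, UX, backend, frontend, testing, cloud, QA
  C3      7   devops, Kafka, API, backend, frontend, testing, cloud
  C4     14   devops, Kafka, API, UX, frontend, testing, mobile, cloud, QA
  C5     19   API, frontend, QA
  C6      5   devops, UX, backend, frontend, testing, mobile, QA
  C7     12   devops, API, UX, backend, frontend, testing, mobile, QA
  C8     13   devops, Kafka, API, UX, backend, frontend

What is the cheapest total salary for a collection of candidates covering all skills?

12

C3, C6 cover every skill at salary 7 + 5 = 12.
Any cover uses at least 2 candidates; among all covering selections none totals below 12.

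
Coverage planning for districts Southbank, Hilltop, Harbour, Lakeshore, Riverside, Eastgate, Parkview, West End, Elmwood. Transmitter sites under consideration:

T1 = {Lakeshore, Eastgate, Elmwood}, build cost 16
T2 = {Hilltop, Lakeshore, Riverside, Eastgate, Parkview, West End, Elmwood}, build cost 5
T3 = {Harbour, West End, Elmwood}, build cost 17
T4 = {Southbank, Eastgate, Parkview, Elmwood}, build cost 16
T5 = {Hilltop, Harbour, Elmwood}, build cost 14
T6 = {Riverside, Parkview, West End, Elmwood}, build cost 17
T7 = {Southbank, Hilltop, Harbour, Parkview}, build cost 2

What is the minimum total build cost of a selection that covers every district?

7

T2, T7 cover every district at build cost 5 + 2 = 7.
Any cover uses at least 2 transmitter sites; among all covering selections none totals below 7.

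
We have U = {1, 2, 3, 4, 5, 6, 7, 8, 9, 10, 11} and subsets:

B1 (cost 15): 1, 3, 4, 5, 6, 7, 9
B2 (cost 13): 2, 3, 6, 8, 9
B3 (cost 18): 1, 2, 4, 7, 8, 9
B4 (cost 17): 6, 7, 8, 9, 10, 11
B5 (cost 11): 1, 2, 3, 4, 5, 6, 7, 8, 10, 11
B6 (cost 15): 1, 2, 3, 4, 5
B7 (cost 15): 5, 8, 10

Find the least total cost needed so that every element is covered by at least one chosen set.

B2, B5 cover every element at cost 13 + 11 = 24.
Any cover uses at least 2 sets; among all covering selections none totals below 24.

24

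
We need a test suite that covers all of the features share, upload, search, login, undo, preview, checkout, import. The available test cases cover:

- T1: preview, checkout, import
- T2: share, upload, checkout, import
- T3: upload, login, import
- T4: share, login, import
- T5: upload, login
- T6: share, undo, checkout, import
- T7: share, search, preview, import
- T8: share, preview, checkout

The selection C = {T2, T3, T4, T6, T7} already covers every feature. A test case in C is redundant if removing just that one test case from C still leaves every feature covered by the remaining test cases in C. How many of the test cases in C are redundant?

3

Drop T2: the rest still cover every feature — redundant.
Drop T3: the rest still cover every feature — redundant.
Drop T4: the rest still cover every feature — redundant.
Drop T6: undo uncovered — not redundant.
Drop T7: search, preview uncovered — not redundant.
3 redundant: T2, T3, T4.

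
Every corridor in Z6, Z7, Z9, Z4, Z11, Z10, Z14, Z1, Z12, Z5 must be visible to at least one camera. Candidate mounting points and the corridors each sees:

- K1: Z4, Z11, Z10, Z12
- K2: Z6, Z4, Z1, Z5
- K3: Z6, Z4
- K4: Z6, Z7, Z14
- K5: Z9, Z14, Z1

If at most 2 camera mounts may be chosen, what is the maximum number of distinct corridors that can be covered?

Choosing K1, K2 covers {Z6, Z4, Z11, Z10, Z1, Z12, Z5} — 7 corridors.
No choice of 2 camera mounts does better; here Z7, Z9, Z14 are left uncovered.

7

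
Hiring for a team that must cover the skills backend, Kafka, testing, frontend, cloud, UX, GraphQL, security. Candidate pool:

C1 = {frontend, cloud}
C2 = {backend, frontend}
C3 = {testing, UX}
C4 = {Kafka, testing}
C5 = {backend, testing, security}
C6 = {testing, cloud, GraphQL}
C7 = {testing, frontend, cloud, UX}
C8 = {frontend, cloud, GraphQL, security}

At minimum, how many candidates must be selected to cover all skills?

C2, C3, C4, C8 together cover {backend, Kafka, testing, frontend, cloud, UX, GraphQL, security} — every skill.
No 3 of the 8 candidates cover everything (all 56 triples fall short), so 4 is minimum.

4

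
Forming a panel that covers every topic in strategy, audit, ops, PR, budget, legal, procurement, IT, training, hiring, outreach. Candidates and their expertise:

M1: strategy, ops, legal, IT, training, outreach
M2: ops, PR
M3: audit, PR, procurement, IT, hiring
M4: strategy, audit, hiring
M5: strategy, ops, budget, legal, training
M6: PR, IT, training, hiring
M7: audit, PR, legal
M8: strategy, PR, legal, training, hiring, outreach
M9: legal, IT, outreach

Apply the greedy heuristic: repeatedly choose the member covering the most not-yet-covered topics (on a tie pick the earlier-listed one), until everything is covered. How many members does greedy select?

Pick 1: M1 covers 6 new topics (strategy, ops, legal, IT, training, outreach).
Pick 2: M3 covers 4 new topics (audit, PR, procurement, hiring).
Pick 3: M5 covers 1 new topics (budget).
Greedy uses 3 members.

3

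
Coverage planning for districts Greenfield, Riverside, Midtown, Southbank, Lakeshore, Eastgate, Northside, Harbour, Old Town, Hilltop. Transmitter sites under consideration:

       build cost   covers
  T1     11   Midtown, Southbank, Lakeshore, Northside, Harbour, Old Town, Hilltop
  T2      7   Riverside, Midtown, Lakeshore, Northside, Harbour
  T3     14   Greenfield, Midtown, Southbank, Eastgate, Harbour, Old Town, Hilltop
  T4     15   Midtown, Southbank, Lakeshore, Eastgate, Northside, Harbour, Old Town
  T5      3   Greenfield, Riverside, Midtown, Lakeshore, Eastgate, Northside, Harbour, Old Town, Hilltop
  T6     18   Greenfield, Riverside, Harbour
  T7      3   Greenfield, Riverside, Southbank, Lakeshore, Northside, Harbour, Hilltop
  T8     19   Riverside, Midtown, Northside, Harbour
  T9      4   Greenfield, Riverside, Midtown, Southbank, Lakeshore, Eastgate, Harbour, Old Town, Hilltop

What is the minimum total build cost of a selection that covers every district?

6

T5, T7 cover every district at build cost 3 + 3 = 6.
Any cover uses at least 2 transmitter sites; among all covering selections none totals below 6.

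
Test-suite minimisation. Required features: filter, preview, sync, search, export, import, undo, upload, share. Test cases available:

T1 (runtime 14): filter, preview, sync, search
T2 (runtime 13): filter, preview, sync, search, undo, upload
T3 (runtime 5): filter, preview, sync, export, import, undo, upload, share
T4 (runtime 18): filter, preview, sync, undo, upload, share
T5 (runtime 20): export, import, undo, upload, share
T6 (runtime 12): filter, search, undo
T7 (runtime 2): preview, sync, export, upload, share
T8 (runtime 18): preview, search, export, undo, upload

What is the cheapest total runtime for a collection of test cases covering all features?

17

T3, T6 cover every feature at runtime 5 + 12 = 17.
Any cover uses at least 2 test cases; among all covering selections none totals below 17.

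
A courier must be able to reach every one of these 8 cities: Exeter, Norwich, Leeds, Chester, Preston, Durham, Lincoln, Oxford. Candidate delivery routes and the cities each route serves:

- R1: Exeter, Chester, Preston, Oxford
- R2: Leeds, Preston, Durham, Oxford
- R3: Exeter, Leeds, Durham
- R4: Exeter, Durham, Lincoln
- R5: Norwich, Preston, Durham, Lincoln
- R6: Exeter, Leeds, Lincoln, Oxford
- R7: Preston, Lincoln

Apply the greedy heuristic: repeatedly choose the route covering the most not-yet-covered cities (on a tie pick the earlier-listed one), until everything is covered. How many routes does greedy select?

3

Pick 1: R1 covers 4 new cities (Exeter, Chester, Preston, Oxford).
Pick 2: R5 covers 3 new cities (Norwich, Durham, Lincoln).
Pick 3: R2 covers 1 new cities (Leeds).
Greedy uses 3 routes.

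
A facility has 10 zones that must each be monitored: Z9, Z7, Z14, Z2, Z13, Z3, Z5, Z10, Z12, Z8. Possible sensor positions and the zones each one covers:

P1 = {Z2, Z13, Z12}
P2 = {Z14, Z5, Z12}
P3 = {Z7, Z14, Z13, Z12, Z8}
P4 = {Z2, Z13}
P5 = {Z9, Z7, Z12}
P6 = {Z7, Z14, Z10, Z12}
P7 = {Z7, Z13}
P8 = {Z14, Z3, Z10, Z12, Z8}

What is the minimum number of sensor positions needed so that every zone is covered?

4

P1, P2, P5, P8 together cover {Z9, Z7, Z14, Z2, Z13, Z3, Z5, Z10, Z12, Z8} — every zone.
No 3 of the 8 sensor positions cover everything (all 56 triples fall short), so 4 is minimum.
Greedy (largest uncovered first) would take P3, P8, P1, P2, P5 — 5 sensor positions — but 4 suffice.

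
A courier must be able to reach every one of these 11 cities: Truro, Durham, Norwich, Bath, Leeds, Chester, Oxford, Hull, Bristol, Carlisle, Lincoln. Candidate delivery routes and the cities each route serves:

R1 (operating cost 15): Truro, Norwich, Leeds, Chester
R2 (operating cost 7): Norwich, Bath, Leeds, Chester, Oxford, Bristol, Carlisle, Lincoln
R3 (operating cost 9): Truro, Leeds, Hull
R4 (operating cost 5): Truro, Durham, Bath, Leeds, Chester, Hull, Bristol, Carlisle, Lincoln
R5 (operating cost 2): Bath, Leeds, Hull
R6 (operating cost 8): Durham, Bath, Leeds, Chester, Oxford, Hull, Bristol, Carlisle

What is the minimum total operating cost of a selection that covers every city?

12

R2, R4 cover every city at operating cost 7 + 5 = 12.
Any cover uses at least 2 routes; among all covering selections none totals below 12.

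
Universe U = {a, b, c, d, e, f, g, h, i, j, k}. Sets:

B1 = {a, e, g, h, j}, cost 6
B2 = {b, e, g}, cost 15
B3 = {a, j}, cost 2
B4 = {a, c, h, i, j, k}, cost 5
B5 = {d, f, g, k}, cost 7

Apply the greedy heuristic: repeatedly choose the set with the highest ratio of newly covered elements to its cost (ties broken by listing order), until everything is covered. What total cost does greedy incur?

Pick 1: B4 adds 6 new (a, c, h, i, j, k) at cost 5 (ratio 6/5).
Pick 2: B5 adds 3 new (d, f, g) at cost 7 (ratio 3/7).
Pick 3: B1 adds 1 new (e) at cost 6 (ratio 1/6).
Pick 4: B2 adds 1 new (b) at cost 15 (ratio 1/15).
Greedy total cost: 5 + 7 + 6 + 15 = 33. (The true optimum is 27, so greedy overshoots here.)

33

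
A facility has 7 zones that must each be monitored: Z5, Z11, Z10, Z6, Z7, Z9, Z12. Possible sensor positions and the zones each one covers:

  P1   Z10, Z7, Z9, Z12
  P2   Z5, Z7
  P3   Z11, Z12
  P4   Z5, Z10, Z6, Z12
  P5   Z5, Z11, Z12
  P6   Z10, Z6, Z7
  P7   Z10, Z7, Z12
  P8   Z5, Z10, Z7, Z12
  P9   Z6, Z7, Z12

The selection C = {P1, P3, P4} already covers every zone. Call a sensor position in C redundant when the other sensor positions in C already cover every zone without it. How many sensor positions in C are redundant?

Drop P1: Z7, Z9 uncovered — not redundant.
Drop P3: Z11 uncovered — not redundant.
Drop P4: Z5, Z6 uncovered — not redundant.
None of the sensor positions in C is redundant.

0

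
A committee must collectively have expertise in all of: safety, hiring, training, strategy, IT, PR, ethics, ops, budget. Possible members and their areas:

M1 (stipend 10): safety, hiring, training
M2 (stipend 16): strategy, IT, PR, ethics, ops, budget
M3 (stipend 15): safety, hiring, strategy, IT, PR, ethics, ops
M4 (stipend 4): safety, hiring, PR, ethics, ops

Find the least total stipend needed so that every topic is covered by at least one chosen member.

26

M1, M2 cover every topic at stipend 10 + 16 = 26.
Any cover uses at least 2 members; among all covering selections none totals below 26.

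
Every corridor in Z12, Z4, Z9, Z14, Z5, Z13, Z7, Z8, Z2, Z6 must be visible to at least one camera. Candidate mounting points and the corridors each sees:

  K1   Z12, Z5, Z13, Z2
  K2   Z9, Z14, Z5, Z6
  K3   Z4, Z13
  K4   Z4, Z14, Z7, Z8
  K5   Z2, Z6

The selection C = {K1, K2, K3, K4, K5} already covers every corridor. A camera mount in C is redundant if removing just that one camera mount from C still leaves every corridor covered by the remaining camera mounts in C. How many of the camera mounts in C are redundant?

2

Drop K1: Z12 uncovered — not redundant.
Drop K2: Z9 uncovered — not redundant.
Drop K3: the rest still cover every corridor — redundant.
Drop K4: Z7, Z8 uncovered — not redundant.
Drop K5: the rest still cover every corridor — redundant.
2 redundant: K3, K5.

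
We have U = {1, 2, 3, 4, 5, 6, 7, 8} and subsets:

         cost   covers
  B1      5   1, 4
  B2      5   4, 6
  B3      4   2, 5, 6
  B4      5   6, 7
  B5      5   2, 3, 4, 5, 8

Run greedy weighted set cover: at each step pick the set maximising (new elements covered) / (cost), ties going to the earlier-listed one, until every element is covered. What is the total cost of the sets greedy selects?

Pick 1: B5 adds 5 new (2, 3, 4, 5, 8) at cost 5 (ratio 5/5).
Pick 2: B4 adds 2 new (6, 7) at cost 5 (ratio 2/5).
Pick 3: B1 adds 1 new (1) at cost 5 (ratio 1/5).
Greedy total cost: 5 + 5 + 5 = 15.

15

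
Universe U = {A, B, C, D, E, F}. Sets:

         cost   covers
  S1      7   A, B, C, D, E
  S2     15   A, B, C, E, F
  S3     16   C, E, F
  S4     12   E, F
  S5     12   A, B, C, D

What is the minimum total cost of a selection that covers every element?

S1, S4 cover every element at cost 7 + 12 = 19.
Any cover uses at least 2 sets; among all covering selections none totals below 19.

19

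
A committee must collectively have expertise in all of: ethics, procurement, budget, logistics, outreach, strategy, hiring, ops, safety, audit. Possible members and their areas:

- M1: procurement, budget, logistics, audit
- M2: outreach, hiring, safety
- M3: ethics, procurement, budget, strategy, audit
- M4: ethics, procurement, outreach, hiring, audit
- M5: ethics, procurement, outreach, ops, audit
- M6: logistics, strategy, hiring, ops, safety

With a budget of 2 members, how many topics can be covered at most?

Choosing M3, M6 covers {ethics, procurement, budget, logistics, strategy, hiring, ops, safety, audit} — 9 topics.
No choice of 2 members does better; here outreach is left uncovered.

9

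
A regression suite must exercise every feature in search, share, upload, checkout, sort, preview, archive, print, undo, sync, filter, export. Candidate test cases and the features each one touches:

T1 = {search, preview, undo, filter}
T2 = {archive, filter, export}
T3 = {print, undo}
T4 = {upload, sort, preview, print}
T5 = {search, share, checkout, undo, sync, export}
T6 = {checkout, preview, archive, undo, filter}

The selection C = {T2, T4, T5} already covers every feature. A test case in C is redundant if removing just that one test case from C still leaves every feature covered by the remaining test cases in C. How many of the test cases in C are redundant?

Drop T2: archive, filter uncovered — not redundant.
Drop T4: upload, sort, preview, print uncovered — not redundant.
Drop T5: search, share, checkout, undo, … uncovered — not redundant.
None of the test cases in C is redundant.

0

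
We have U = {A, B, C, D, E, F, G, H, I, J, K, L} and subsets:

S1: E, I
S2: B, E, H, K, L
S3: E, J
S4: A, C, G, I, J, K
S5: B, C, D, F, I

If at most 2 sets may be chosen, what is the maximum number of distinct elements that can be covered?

10

Choosing S2, S4 covers {A, B, C, E, G, H, I, J, K, L} — 10 elements.
No choice of 2 sets does better; here D, F are left uncovered.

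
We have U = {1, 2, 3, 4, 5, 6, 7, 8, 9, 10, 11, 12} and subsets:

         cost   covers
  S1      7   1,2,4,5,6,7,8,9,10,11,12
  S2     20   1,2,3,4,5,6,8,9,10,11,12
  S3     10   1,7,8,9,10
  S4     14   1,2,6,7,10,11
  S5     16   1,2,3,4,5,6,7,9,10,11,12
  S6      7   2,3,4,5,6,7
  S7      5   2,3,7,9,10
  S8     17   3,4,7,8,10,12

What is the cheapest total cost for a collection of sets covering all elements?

12

S1, S7 cover every element at cost 7 + 5 = 12.
Any cover uses at least 2 sets; among all covering selections none totals below 12.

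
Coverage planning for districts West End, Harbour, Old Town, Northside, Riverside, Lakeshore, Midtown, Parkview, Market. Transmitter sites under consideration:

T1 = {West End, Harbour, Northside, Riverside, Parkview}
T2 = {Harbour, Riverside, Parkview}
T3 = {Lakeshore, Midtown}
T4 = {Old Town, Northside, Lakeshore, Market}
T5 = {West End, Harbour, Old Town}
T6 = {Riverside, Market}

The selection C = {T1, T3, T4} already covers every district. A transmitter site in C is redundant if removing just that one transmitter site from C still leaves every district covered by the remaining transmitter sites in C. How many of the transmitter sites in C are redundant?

0

Drop T1: West End, Harbour, Riverside, Parkview uncovered — not redundant.
Drop T3: Midtown uncovered — not redundant.
Drop T4: Old Town, Market uncovered — not redundant.
None of the transmitter sites in C is redundant.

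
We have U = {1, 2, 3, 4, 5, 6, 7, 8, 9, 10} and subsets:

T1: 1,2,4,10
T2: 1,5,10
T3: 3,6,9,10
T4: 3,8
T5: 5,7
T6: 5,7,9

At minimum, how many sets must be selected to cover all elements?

T1, T3, T4, T5 together cover {1, 2, 3, 4, 5, 6, 7, 8, 9, 10} — every element.
No 3 of the 6 sets cover everything (all 20 triples fall short), so 4 is minimum.

4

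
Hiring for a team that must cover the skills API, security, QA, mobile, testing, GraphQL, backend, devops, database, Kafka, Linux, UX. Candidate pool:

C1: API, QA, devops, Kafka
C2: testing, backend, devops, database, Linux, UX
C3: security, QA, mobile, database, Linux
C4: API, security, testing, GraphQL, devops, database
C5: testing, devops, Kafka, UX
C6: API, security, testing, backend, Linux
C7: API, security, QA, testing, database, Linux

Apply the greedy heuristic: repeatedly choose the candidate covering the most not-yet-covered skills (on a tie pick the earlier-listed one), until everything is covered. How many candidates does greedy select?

4

Pick 1: C2 covers 6 new skills (testing, backend, devops, database, Linux, UX).
Pick 2: C1 covers 3 new skills (API, QA, Kafka).
Pick 3: C3 covers 2 new skills (security, mobile).
Pick 4: C4 covers 1 new skills (GraphQL).
Greedy uses 4 candidates.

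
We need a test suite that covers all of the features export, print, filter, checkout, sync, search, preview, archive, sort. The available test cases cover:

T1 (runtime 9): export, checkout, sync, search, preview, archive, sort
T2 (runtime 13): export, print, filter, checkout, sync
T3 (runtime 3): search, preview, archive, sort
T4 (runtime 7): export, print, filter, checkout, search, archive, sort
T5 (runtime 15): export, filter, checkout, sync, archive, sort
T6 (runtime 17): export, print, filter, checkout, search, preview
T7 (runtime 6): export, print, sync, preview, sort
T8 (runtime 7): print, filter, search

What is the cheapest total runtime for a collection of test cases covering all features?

13

T4, T7 cover every feature at runtime 7 + 6 = 13.
Any cover uses at least 2 test cases; among all covering selections none totals below 13.
Greedy by coverage-per-runtime would pick T3, T4, T7 for 16 — worse than the optimum 13.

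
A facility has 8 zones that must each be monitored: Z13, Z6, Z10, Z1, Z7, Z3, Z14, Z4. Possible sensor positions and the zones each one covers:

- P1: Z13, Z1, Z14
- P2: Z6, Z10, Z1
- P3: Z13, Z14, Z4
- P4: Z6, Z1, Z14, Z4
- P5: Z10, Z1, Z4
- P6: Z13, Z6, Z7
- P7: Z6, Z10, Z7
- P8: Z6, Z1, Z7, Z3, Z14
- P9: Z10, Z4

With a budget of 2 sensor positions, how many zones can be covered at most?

Choosing P3, P8 covers {Z13, Z6, Z1, Z7, Z3, Z14, Z4} — 7 zones.
No choice of 2 sensor positions does better; here Z10 is left uncovered.

7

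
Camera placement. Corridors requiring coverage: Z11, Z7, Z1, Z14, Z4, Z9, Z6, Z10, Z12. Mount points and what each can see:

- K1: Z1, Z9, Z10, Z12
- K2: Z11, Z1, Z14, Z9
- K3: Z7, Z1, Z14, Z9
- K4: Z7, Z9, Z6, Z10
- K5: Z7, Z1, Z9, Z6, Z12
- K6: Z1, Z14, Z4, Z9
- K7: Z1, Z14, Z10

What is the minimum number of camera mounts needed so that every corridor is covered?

K1, K2, K4, K6 together cover {Z11, Z7, Z1, Z14, Z4, Z9, Z6, Z10, Z12} — every corridor.
No 3 of the 7 camera mounts cover everything (all 35 triples fall short), so 4 is minimum.

4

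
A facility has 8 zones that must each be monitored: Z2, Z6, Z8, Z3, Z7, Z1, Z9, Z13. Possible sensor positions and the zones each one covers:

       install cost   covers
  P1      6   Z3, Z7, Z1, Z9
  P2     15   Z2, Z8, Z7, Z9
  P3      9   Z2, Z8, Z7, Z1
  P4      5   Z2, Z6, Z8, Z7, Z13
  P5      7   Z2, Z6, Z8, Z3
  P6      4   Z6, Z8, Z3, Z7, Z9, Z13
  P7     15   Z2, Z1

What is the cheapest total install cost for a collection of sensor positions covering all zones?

P1, P4 cover every zone at install cost 6 + 5 = 11.
Any cover uses at least 2 sensor positions; among all covering selections none totals below 11.

11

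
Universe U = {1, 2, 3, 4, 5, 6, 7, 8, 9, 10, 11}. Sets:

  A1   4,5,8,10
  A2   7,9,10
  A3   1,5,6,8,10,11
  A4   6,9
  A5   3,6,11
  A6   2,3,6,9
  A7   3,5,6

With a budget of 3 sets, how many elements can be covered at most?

10

Choosing A1, A3, A6 covers {1, 2, 3, 4, 5, 6, 8, 9, 10, 11} — 10 elements.
No choice of 3 sets does better; here 7 is left uncovered.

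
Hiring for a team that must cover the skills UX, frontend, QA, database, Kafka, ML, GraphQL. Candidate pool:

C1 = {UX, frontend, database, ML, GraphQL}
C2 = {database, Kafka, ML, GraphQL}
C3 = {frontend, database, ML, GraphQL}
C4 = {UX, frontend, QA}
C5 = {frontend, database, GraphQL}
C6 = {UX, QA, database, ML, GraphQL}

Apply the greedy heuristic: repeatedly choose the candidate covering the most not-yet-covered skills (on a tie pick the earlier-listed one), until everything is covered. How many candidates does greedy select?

3

Pick 1: C1 covers 5 new skills (UX, frontend, database, ML, GraphQL).
Pick 2: C2 covers 1 new skills (Kafka).
Pick 3: C4 covers 1 new skills (QA).
Greedy uses 3 candidates. (The true minimum is 2.)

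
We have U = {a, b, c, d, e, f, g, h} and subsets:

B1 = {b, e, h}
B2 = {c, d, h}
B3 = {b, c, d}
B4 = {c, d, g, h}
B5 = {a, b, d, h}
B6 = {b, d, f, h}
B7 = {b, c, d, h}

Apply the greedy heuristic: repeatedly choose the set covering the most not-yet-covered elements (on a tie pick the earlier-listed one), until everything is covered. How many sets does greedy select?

Pick 1: B4 covers 4 new elements (c, d, g, h).
Pick 2: B1 covers 2 new elements (b, e).
Pick 3: B5 covers 1 new elements (a).
Pick 4: B6 covers 1 new elements (f).
Greedy uses 4 sets.

4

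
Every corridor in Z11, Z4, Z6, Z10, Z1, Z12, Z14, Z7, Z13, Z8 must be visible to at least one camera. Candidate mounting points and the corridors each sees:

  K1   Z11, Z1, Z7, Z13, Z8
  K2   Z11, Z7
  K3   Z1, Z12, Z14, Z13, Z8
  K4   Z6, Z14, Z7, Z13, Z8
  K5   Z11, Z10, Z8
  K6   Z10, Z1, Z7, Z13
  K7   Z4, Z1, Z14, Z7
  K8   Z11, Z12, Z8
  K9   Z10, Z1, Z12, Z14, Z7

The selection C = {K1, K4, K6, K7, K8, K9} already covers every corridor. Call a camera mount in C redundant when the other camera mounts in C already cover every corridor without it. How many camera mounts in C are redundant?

Drop K1: the rest still cover every corridor — redundant.
Drop K4: Z6 uncovered — not redundant.
Drop K6: the rest still cover every corridor — redundant.
Drop K7: Z4 uncovered — not redundant.
Drop K8: the rest still cover every corridor — redundant.
Drop K9: the rest still cover every corridor — redundant.
4 redundant: K1, K6, K8, K9.

4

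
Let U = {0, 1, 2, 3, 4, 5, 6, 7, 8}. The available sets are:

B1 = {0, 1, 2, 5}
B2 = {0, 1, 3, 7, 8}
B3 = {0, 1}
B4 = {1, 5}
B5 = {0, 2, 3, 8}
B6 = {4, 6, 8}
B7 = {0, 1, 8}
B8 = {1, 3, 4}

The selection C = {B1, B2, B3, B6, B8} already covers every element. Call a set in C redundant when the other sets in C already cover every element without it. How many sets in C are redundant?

2

Drop B1: 2, 5 uncovered — not redundant.
Drop B2: 7 uncovered — not redundant.
Drop B3: the rest still cover every element — redundant.
Drop B6: 6 uncovered — not redundant.
Drop B8: the rest still cover every element — redundant.
2 redundant: B3, B8.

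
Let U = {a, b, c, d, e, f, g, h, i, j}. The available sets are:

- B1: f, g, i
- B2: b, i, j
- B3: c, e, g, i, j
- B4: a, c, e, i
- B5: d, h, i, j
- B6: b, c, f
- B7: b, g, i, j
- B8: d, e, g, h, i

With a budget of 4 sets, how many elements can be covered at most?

10

Choosing B1, B2, B4, B5 covers {a, b, c, d, e, f, g, h, i, j} — 10 elements.
That is all 10 elements.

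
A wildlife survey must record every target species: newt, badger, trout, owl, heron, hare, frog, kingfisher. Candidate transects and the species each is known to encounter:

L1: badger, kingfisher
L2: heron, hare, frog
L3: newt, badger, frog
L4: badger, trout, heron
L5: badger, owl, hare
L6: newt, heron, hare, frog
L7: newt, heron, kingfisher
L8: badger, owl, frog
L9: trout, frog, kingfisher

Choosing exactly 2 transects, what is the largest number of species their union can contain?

6

Choosing L1, L6 covers {newt, badger, heron, hare, frog, kingfisher} — 6 species.
No choice of 2 transects does better; here trout, owl are left uncovered.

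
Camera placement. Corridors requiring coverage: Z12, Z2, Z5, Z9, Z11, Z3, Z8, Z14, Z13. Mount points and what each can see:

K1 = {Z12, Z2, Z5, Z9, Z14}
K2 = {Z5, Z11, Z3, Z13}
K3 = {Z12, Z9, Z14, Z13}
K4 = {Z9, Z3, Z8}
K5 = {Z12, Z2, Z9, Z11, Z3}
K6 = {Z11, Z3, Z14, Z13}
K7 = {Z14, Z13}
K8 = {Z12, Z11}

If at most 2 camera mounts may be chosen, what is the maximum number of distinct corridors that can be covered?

8

Choosing K1, K2 covers {Z12, Z2, Z5, Z9, Z11, Z3, Z14, Z13} — 8 corridors.
No choice of 2 camera mounts does better; here Z8 is left uncovered.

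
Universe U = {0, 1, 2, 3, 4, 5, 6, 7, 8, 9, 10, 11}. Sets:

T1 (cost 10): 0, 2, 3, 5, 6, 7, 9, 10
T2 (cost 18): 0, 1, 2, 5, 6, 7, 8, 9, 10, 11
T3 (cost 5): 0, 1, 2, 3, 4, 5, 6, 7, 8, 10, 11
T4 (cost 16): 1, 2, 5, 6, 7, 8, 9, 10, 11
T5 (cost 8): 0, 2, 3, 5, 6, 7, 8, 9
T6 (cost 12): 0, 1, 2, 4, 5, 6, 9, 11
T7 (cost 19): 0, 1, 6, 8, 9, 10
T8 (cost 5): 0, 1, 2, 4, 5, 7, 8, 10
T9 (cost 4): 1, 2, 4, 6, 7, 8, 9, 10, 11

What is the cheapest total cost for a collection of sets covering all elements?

9

T3, T9 cover every element at cost 5 + 4 = 9.
Any cover uses at least 2 sets; among all covering selections none totals below 9.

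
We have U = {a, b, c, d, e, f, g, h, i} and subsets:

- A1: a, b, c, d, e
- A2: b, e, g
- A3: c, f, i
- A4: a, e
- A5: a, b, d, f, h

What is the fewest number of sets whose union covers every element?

3

A2, A3, A5 together cover {a, b, c, d, e, f, g, h, i} — every element.
No 2 of the 5 sets cover everything (all 10 pairs fall short), so 3 is minimum.
Greedy (largest uncovered first) would take A1, A3, A2, A5 — 4 sets — but 3 suffice.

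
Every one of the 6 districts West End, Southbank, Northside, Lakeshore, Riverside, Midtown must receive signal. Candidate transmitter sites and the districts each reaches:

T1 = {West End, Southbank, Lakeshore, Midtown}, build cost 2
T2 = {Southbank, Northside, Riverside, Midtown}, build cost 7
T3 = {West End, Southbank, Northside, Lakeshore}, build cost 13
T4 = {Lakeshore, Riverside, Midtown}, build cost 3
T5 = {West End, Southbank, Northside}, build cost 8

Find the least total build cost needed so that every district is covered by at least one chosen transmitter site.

9

T1, T2 cover every district at build cost 2 + 7 = 9.
Any cover uses at least 2 transmitter sites; among all covering selections none totals below 9.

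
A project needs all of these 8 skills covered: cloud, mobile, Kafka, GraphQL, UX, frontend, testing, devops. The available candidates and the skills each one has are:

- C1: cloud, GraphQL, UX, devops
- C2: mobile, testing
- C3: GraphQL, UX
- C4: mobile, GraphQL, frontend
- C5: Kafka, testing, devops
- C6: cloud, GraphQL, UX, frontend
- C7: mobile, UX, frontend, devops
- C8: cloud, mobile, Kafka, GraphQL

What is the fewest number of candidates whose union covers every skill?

C1, C4, C5 together cover {cloud, mobile, Kafka, GraphQL, UX, frontend, testing, devops} — every skill.
No 2 of the 8 candidates cover everything (all 28 pairs fall short), so 3 is minimum.
Greedy (largest uncovered first) would take C1, C2, C4, C5 — 4 candidates — but 3 suffice.

3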